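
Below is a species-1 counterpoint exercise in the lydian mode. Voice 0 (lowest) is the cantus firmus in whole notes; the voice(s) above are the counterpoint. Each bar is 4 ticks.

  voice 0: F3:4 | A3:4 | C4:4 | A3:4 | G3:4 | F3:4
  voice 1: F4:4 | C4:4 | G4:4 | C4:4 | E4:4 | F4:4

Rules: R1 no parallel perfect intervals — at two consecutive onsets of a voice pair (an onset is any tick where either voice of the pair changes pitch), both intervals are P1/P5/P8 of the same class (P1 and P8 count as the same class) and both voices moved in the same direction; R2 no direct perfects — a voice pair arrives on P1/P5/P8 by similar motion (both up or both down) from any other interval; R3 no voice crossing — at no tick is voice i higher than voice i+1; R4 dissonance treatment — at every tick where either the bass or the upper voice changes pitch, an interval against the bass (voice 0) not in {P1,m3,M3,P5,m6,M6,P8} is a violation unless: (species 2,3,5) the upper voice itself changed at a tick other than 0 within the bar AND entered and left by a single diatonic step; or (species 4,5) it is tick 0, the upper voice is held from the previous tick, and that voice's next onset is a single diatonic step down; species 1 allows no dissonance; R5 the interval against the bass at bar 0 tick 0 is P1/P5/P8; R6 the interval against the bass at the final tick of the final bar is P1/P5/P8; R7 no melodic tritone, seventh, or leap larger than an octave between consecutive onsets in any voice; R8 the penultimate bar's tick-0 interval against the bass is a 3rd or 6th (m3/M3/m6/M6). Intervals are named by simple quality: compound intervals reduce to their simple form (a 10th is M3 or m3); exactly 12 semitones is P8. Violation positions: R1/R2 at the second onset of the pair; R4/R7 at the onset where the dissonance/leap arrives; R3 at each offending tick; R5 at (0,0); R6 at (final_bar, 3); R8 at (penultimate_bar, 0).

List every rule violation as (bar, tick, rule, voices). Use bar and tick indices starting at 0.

bar 0: v0=F3 v1=F4 downbeat P8
bar 1: v0=A3 v1=C4 downbeat m3
bar 2: v0=C4 v1=G4 downbeat P5
bar 3: v0=A3 v1=C4 downbeat m3
bar 4: v0=G3 v1=E4 downbeat M6
bar 5: v0=F3 v1=F4 downbeat P8
  -> R2 @ bar 2 tick 0 v(0, 1): A3/C4 m3 -> C4/G4 P5 similar

(2, 0, R2, (0, 1))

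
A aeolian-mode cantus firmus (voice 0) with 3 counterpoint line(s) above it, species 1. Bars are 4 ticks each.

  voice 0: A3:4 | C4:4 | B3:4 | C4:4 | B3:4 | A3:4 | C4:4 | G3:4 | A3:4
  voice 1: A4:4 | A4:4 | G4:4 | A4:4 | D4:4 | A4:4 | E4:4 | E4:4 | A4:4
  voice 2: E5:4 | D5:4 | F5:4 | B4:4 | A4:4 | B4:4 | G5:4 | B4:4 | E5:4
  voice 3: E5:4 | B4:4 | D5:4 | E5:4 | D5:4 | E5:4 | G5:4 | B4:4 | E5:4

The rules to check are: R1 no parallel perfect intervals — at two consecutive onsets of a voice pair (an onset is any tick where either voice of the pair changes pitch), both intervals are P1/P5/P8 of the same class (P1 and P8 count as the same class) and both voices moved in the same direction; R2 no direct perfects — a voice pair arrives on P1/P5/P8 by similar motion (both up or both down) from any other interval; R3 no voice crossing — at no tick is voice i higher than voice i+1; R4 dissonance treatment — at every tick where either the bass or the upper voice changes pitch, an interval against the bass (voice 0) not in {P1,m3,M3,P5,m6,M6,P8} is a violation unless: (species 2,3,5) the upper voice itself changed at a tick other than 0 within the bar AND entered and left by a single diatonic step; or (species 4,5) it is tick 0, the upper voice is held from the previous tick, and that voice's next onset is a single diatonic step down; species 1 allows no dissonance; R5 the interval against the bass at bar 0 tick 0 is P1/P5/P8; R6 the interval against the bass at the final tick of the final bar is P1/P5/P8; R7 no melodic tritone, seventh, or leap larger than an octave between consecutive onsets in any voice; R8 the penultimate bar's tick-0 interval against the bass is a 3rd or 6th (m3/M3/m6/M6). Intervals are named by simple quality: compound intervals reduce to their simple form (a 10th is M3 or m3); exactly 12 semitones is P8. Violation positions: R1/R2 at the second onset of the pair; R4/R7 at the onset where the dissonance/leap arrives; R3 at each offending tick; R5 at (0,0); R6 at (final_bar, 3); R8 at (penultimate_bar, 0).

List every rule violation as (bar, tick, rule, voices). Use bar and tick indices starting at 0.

bar 0: v0=A3 v1=A4 v2=E5 v3=E5 downbeat P5
bar 1: v0=C4 v1=A4 v2=D5 v3=B4 downbeat M7
bar 2: v0=B3 v1=G4 v2=F5 v3=D5 downbeat m3
bar 3: v0=C4 v1=A4 v2=B4 v3=E5 downbeat M3
bar 4: v0=B3 v1=D4 v2=A4 v3=D5 downbeat m3
bar 5: v0=A3 v1=A4 v2=B4 v3=E5 downbeat P5
bar 6: v0=C4 v1=E4 v2=G5 v3=G5 downbeat P5
bar 7: v0=G3 v1=E4 v2=B4 v3=B4 downbeat M3
bar 8: v0=A3 v1=A4 v2=E5 v3=E5 downbeat P5
  -> R3 @ bar 1 tick 0 v(2, 3): D5 above B4
  -> R4 @ bar 1 tick 0 v(0, 2): C4/D5 M2 untreated
  -> R4 @ bar 1 tick 0 v(0, 3): C4/B4 M7 untreated
  -> R3 @ bar 1 tick 1 v(2, 3): D5 above B4
  -> R3 @ bar 1 tick 2 v(2, 3): D5 above B4
  -> R3 @ bar 1 tick 3 v(2, 3): D5 above B4
  -> R3 @ bar 2 tick 0 v(2, 3): F5 above D5
  -> R4 @ bar 2 tick 0 v(0, 2): B3/F5 TT untreated
  -> R3 @ bar 2 tick 1 v(2, 3): F5 above D5
  -> R3 @ bar 2 tick 2 v(2, 3): F5 above D5
  -> R3 @ bar 2 tick 3 v(2, 3): F5 above D5
  -> R1 @ bar 3 tick 0 v(1, 3): G4/D5 P5 -> A4/E5 P5 similar
  -> R4 @ bar 3 tick 0 v(0, 2): C4/B4 M7 untreated
  -> R7 @ bar 3 tick 0 v(2,): F5->B4 leap 6st
  -> R2 @ bar 4 tick 0 v(1, 2): A4/B4 M2 -> D4/A4 P5 similar
  -> R2 @ bar 4 tick 0 v(1, 3): A4/E5 P5 -> D4/D5 P8 similar
  -> R4 @ bar 4 tick 0 v(0, 2): B3/A4 m7 untreated
  -> R2 @ bar 5 tick 0 v(1, 3): D4/D5 P8 -> A4/E5 P5 similar
  -> R4 @ bar 5 tick 0 v(0, 2): A3/B4 M2 untreated
  -> R1 @ bar 6 tick 0 v(0, 3): A3/E5 P5 -> C4/G5 P5 similar
  -> R2 @ bar 6 tick 0 v(0, 2): A3/B4 M2 -> C4/G5 P5 similar
  -> R2 @ bar 6 tick 0 v(2, 3): B4/E5 P4 -> G5/G5 P1 similar
  -> R1 @ bar 7 tick 0 v(2, 3): G5/G5 P1 -> B4/B4 P1 similar
  -> R1 @ bar 8 tick 0 v(1, 2): E4/B4 P5 -> A4/E5 P5 similar
  -> R1 @ bar 8 tick 0 v(1, 3): E4/B4 P5 -> A4/E5 P5 similar
  -> R1 @ bar 8 tick 0 v(2, 3): B4/B4 P1 -> E5/E5 P1 similar
  -> R2 @ bar 8 tick 0 v(0, 1): G3/E4 M6 -> A3/A4 P8 similar
  -> R2 @ bar 8 tick 0 v(0, 2): G3/B4 M3 -> A3/E5 P5 similar
  -> R2 @ bar 8 tick 0 v(0, 3): G3/B4 M3 -> A3/E5 P5 similar

(1, 0, R3, (2, 3))
(1, 0, R4, (0, 2))
(1, 0, R4, (0, 3))
(1, 1, R3, (2, 3))
(1, 2, R3, (2, 3))
(1, 3, R3, (2, 3))
(2, 0, R3, (2, 3))
(2, 0, R4, (0, 2))
(2, 1, R3, (2, 3))
(2, 2, R3, (2, 3))
(2, 3, R3, (2, 3))
(3, 0, R1, (1, 3))
(3, 0, R4, (0, 2))
(3, 0, R7, (2,))
(4, 0, R2, (1, 2))
(4, 0, R2, (1, 3))
(4, 0, R4, (0, 2))
(5, 0, R2, (1, 3))
(5, 0, R4, (0, 2))
(6, 0, R1, (0, 3))
(6, 0, R2, (0, 2))
(6, 0, R2, (2, 3))
(7, 0, R1, (2, 3))
(8, 0, R1, (1, 2))
(8, 0, R1, (1, 3))
(8, 0, R1, (2, 3))
(8, 0, R2, (0, 1))
(8, 0, R2, (0, 2))
(8, 0, R2, (0, 3))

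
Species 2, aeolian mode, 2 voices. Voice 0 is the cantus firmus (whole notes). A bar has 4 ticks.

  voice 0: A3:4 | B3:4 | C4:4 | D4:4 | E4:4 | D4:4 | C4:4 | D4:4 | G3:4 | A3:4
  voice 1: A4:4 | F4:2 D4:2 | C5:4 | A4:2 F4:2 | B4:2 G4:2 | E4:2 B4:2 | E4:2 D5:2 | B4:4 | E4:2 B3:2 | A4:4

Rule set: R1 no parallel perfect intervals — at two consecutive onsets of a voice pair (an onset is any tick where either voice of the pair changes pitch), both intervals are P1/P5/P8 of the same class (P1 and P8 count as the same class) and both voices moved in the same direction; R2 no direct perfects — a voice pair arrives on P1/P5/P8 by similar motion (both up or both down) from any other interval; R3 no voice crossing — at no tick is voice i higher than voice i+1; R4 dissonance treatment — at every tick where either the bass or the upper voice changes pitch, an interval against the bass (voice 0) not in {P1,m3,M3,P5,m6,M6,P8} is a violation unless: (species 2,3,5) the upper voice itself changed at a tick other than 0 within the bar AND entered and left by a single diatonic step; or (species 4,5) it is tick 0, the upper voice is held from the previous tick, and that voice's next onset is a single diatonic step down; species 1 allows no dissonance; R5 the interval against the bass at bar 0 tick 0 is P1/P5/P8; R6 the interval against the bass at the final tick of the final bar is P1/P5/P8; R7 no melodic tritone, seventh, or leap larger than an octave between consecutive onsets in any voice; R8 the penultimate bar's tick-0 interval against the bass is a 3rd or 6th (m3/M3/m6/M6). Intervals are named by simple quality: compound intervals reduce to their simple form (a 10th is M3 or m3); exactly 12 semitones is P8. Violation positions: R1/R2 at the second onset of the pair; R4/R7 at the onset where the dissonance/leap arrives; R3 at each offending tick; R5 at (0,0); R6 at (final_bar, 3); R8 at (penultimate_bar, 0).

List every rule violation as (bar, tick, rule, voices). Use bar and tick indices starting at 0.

(1, 0, R4, (0, 1))
(2, 0, R2, (0, 1))
(2, 0, R7, (1,))
(4, 0, R2, (0, 1))
(4, 0, R7, (1,))
(5, 0, R4, (0, 1))
(6, 2, R4, (0, 1))
(6, 2, R7, (1,))
(9, 0, R2, (0, 1))
(9, 0, R7, (1,))

bar 0: v0=A3 v1=A4 downbeat P8
bar 1: v0=B3 v1=F4 downbeat TT
bar 2: v0=C4 v1=C5 downbeat P8
bar 3: v0=D4 v1=A4 downbeat P5
bar 4: v0=E4 v1=B4 downbeat P5
bar 5: v0=D4 v1=E4 downbeat M2
bar 6: v0=C4 v1=E4 downbeat M3
bar 7: v0=D4 v1=B4 downbeat M6
bar 8: v0=G3 v1=E4 downbeat M6
bar 9: v0=A3 v1=A4 downbeat P8
  -> R4 @ bar 1 tick 0 v(0, 1): B3/F4 TT untreated
  -> R2 @ bar 2 tick 0 v(0, 1): B3/D4 m3 -> C4/C5 P8 similar
  -> R7 @ bar 2 tick 0 v(1,): D4->C5 leap 10st
  -> R2 @ bar 4 tick 0 v(0, 1): D4/F4 m3 -> E4/B4 P5 similar
  -> R7 @ bar 4 tick 0 v(1,): F4->B4 leap 6st
  -> R4 @ bar 5 tick 0 v(0, 1): D4/E4 M2 untreated
  -> R4 @ bar 6 tick 2 v(0, 1): C4/D5 M2 untreated
  -> R7 @ bar 6 tick 2 v(1,): E4->D5 leap 10st
  -> R2 @ bar 9 tick 0 v(0, 1): G3/B3 M3 -> A3/A4 P8 similar
  -> R7 @ bar 9 tick 0 v(1,): B3->A4 leap 10st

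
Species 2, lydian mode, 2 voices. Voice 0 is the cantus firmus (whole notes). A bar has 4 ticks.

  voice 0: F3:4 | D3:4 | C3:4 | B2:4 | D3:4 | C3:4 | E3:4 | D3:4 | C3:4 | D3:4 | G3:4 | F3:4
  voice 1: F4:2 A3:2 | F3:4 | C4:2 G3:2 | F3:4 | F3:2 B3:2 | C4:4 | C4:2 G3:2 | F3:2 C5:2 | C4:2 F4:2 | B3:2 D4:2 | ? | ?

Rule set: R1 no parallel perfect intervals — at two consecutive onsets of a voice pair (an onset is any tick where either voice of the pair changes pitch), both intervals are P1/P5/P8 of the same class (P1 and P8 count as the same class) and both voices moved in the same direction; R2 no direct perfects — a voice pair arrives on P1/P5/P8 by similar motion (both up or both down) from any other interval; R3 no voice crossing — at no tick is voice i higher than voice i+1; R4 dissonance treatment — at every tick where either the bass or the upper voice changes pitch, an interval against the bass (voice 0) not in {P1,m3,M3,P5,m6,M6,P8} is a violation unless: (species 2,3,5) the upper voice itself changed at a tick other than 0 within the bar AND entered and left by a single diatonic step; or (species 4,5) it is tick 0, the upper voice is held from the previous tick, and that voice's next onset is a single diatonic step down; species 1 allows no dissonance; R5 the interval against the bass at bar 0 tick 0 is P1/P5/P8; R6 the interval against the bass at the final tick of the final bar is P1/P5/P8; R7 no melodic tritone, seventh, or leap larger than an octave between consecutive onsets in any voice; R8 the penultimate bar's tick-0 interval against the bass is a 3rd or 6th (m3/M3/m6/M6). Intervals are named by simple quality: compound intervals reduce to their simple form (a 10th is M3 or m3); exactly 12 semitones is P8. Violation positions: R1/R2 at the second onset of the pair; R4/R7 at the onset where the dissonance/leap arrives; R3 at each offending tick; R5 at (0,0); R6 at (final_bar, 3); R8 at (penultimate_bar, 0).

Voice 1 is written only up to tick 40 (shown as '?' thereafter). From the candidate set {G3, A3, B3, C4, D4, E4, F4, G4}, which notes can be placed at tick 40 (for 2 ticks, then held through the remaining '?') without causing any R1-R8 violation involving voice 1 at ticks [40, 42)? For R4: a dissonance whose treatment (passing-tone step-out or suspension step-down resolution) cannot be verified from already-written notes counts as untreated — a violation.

{B3, E4}

G3: violates R8
A3: violates R4,R8
B3: legal
C4: violates R4,R8
D4: violates R8
E4: legal
F4: violates R4,R8
G4: violates R1,R8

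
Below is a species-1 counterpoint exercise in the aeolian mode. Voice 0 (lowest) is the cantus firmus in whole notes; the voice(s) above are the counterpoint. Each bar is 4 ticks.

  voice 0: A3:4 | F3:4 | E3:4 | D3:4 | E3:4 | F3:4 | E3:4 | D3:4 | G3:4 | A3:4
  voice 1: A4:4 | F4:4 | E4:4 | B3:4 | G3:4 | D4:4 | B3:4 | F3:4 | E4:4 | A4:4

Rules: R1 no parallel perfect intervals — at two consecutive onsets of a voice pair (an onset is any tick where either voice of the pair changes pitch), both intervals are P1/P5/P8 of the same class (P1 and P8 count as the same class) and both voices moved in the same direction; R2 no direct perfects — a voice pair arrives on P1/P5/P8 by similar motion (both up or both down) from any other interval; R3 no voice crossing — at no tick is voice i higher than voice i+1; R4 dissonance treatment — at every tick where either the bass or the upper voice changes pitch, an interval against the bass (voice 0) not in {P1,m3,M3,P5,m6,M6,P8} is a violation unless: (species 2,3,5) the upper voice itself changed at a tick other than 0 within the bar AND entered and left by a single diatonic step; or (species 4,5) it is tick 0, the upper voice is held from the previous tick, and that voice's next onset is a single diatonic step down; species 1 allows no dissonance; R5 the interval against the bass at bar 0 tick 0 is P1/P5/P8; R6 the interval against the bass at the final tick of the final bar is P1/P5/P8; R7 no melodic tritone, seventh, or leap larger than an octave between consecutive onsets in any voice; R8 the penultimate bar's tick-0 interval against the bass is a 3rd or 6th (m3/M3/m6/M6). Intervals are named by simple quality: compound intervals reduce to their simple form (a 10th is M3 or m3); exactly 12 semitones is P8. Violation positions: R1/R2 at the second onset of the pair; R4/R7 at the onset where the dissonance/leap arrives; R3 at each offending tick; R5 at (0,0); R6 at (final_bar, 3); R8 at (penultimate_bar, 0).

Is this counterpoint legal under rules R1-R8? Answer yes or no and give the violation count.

No (6 violations)

bar 0: v0=A3 v1=A4 (P8)
bar 1: v0=F3 v1=F4 (P8)
bar 2: v0=E3 v1=E4 (P8)
bar 3: v0=D3 v1=B3 (M6)
bar 4: v0=E3 v1=G3 (m3)
bar 5: v0=F3 v1=D4 (M6)
bar 6: v0=E3 v1=B3 (P5)
bar 7: v0=D3 v1=F3 (m3)
bar 8: v0=G3 v1=E4 (M6)
bar 9: v0=A3 v1=A4 (P8)
  R1 @ bar1.0: A3/A4 P8 -> F3/F4 P8 similar
  R1 @ bar2.0: F3/F4 P8 -> E3/E4 P8 similar
  R2 @ bar6.0: F3/D4 M6 -> E3/B3 P5 similar
  R7 @ bar7.0: B3->F3 leap 6st
  R7 @ bar8.0: F3->E4 leap 11st
  R2 @ bar9.0: G3/E4 M6 -> A3/A4 P8 similar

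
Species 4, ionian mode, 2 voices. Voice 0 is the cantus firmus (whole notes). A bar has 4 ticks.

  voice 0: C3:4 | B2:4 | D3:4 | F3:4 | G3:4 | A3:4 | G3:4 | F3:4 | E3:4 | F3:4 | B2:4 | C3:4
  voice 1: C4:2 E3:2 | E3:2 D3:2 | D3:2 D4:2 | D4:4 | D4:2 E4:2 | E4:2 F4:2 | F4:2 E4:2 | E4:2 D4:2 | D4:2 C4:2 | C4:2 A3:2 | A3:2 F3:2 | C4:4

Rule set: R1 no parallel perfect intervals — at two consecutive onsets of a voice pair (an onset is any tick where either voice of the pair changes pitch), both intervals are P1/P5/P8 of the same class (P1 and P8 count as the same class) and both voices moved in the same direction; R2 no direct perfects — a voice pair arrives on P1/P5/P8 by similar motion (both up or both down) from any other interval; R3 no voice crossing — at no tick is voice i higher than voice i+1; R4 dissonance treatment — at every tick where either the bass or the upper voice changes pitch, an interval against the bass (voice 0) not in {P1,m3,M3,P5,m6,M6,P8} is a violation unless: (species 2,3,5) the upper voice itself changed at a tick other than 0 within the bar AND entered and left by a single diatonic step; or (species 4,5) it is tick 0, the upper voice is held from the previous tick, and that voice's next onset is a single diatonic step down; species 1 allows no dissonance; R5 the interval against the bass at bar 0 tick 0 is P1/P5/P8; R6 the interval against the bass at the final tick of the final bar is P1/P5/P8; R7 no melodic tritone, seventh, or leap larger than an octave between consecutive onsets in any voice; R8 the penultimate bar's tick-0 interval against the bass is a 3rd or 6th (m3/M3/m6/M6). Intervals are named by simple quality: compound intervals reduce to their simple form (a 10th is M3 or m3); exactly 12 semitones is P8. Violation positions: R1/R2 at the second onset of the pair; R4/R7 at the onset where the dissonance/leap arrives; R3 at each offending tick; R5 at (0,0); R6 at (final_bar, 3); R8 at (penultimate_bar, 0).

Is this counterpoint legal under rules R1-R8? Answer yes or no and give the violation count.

bar 0: v0=C3 v1=C4 (P8)
bar 1: v0=B2 v1=E3 (P4)
bar 2: v0=D3 v1=D3 (P1)
bar 3: v0=F3 v1=D4 (M6)
bar 4: v0=G3 v1=D4 (P5)
bar 5: v0=A3 v1=E4 (P5)
bar 6: v0=G3 v1=F4 (m7)
bar 7: v0=F3 v1=E4 (M7)
bar 8: v0=E3 v1=D4 (m7)
bar 9: v0=F3 v1=C4 (P5)
bar 10: v0=B2 v1=A3 (m7)
bar 11: v0=C3 v1=C4 (P8)
  R4 @ bar10.0: B2/A3 m7 untreated
  R7 @ bar10.0: F3->B2 leap 6st
  R8 @ bar10.0: penult m7 not 3rd/6th
  R4 @ bar10.2: B2/F3 TT untreated
  R2 @ bar11.0: B2/F3 TT -> C3/C4 P8 similar

No (5 violations)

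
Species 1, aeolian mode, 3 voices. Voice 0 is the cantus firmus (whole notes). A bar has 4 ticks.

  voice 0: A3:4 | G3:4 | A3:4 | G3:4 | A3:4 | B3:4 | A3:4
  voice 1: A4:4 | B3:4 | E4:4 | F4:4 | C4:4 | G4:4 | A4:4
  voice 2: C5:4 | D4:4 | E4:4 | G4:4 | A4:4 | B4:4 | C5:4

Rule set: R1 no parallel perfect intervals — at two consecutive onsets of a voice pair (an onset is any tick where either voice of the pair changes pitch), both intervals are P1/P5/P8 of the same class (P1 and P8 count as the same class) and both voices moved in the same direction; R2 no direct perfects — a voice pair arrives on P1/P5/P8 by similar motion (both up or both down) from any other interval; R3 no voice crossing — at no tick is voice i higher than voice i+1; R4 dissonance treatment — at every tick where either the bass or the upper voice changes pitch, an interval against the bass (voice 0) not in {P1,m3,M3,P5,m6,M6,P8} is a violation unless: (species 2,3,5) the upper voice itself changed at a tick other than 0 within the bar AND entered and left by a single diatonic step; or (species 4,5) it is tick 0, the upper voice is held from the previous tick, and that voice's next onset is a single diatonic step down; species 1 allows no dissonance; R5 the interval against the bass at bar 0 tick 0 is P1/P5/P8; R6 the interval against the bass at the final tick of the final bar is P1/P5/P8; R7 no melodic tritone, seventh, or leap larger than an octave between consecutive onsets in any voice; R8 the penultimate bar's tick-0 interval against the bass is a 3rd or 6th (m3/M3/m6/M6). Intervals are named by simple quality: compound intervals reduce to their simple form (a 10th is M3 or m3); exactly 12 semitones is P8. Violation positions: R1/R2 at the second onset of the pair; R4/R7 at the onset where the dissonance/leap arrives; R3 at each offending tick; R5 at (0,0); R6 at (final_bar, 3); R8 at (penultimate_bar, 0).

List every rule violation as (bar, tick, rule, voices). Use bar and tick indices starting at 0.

(0, 0, R5, (0, 2))
(1, 0, R2, (0, 2))
(1, 0, R7, (1,))
(1, 0, R7, (2,))
(2, 0, R1, (0, 2))
(2, 0, R2, (0, 1))
(2, 0, R2, (1, 2))
(3, 0, R4, (0, 1))
(4, 0, R1, (0, 2))
(5, 0, R1, (0, 2))
(5, 0, R8, (0, 2))
(6, 3, R6, (0, 2))

bar 0: v0=A3 v1=A4 v2=C5 downbeat m3
bar 1: v0=G3 v1=B3 v2=D4 downbeat P5
bar 2: v0=A3 v1=E4 v2=E4 downbeat P5
bar 3: v0=G3 v1=F4 v2=G4 downbeat P8
bar 4: v0=A3 v1=C4 v2=A4 downbeat P8
bar 5: v0=B3 v1=G4 v2=B4 downbeat P8
bar 6: v0=A3 v1=A4 v2=C5 downbeat m3
  -> R5 @ bar 0 tick 0 v(0, 2): opens on m3
  -> R2 @ bar 1 tick 0 v(0, 2): A3/C5 m3 -> G3/D4 P5 similar
  -> R7 @ bar 1 tick 0 v(1,): A4->B3 leap 10st
  -> R7 @ bar 1 tick 0 v(2,): C5->D4 leap 10st
  -> R1 @ bar 2 tick 0 v(0, 2): G3/D4 P5 -> A3/E4 P5 similar
  -> R2 @ bar 2 tick 0 v(0, 1): G3/B3 M3 -> A3/E4 P5 similar
  -> R2 @ bar 2 tick 0 v(1, 2): B3/D4 m3 -> E4/E4 P1 similar
  -> R4 @ bar 3 tick 0 v(0, 1): G3/F4 m7 untreated
  -> R1 @ bar 4 tick 0 v(0, 2): G3/G4 P8 -> A3/A4 P8 similar
  -> R1 @ bar 5 tick 0 v(0, 2): A3/A4 P8 -> B3/B4 P8 similar
  -> R8 @ bar 5 tick 0 v(0, 2): penult P8 not 3rd/6th
  -> R6 @ bar 6 tick 3 v(0, 2): closes on m3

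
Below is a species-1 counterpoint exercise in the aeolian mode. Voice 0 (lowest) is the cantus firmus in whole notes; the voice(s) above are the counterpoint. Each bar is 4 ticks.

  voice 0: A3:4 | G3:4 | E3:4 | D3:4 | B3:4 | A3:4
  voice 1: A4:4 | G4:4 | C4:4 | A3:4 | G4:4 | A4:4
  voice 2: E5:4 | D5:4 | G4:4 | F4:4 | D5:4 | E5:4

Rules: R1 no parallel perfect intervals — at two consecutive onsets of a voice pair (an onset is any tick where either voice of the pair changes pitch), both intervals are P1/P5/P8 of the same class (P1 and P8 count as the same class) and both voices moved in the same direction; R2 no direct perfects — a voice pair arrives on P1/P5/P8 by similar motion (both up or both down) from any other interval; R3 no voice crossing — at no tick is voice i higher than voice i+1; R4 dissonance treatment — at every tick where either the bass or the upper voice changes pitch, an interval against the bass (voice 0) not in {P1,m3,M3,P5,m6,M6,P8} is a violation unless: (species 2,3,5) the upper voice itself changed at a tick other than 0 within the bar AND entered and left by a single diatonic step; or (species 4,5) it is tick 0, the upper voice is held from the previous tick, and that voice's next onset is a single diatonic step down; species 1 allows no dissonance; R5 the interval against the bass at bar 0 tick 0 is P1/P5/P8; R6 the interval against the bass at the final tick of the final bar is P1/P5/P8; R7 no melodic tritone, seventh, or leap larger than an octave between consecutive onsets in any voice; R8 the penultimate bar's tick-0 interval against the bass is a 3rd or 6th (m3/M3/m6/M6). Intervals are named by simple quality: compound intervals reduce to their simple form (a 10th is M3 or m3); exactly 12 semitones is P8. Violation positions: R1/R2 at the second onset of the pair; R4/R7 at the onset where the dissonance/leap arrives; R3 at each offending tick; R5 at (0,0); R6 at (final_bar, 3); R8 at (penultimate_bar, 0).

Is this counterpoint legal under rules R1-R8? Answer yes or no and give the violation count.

No (8 violations)

bar 0: v0=A3 v1=A4 v2=E5 (P5)
bar 1: v0=G3 v1=G4 v2=D5 (P5)
bar 2: v0=E3 v1=C4 v2=G4 (m3)
bar 3: v0=D3 v1=A3 v2=F4 (m3)
bar 4: v0=B3 v1=G4 v2=D5 (m3)
bar 5: v0=A3 v1=A4 v2=E5 (P5)
  R1 @ bar1.0: A3/A4 P8 -> G3/G4 P8 similar
  R1 @ bar1.0: A3/E5 P5 -> G3/D5 P5 similar
  R1 @ bar1.0: A4/E5 P5 -> G4/D5 P5 similar
  R1 @ bar2.0: G4/D5 P5 -> C4/G4 P5 similar
  R2 @ bar3.0: E3/C4 m6 -> D3/A3 P5 similar
  R2 @ bar4.0: A3/F4 m6 -> G4/D5 P5 similar
  R7 @ bar4.0: A3->G4 leap 10st
  R1 @ bar5.0: G4/D5 P5 -> A4/E5 P5 similar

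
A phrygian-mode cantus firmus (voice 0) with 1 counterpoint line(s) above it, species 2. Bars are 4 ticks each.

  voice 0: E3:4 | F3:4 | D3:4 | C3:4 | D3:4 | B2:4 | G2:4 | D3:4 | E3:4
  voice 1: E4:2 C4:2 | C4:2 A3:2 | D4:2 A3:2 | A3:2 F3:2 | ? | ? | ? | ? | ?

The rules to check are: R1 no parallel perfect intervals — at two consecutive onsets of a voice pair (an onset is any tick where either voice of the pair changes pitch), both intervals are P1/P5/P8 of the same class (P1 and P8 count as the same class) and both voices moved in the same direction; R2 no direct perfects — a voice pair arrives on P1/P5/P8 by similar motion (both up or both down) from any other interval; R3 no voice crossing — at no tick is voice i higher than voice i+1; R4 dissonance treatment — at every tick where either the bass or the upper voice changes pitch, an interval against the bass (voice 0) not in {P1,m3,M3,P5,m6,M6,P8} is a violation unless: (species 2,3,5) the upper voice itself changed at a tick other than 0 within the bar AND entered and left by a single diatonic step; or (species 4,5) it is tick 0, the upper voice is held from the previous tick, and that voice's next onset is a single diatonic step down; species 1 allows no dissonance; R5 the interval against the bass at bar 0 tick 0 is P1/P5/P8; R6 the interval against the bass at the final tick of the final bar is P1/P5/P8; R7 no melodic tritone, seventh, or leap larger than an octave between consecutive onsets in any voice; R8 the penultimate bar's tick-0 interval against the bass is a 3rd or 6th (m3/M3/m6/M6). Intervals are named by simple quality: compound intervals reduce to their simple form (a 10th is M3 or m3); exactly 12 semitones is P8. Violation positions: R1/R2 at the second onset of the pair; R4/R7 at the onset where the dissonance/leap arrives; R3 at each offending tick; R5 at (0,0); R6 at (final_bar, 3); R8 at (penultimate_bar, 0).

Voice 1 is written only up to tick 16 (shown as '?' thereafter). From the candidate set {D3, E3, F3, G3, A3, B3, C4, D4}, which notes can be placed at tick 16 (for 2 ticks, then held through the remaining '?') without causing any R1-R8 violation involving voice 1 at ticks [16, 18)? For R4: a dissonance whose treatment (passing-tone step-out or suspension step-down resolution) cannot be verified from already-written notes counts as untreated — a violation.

{D3, F3}

D3: legal
E3: violates R4
F3: legal
G3: violates R4
A3: violates R2
B3: violates R7
C4: violates R4
D4: violates R2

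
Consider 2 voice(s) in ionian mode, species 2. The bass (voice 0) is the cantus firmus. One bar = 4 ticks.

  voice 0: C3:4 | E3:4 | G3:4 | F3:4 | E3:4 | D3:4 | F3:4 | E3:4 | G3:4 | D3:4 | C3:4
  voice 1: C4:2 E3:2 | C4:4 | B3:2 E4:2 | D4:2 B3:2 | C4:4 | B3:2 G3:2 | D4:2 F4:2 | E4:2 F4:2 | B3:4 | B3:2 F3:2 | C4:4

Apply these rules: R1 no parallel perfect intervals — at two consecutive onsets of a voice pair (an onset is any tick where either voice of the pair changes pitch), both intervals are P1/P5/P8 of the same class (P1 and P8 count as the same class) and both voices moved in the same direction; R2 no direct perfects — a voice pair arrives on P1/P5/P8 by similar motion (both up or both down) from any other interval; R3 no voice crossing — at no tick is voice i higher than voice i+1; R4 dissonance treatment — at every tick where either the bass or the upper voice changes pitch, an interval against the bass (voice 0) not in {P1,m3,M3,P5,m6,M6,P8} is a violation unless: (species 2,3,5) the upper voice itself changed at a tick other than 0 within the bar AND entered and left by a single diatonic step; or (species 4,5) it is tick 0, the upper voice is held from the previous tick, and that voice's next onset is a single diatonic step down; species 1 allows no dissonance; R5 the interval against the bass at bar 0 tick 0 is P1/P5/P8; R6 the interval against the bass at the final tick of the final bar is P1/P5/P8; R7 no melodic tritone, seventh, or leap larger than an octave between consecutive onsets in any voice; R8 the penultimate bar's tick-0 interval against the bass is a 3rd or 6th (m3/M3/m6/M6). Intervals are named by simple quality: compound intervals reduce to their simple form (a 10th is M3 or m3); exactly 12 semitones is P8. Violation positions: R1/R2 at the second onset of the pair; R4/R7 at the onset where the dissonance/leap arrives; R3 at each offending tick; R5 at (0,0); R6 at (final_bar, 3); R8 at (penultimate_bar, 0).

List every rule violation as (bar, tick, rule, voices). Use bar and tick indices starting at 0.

(3, 2, R4, (0, 1))
(5, 2, R4, (0, 1))
(7, 0, R1, (0, 1))
(7, 2, R4, (0, 1))
(8, 0, R7, (1,))
(9, 2, R7, (1,))

bar 0: v0=C3 v1=C4 downbeat P8
bar 1: v0=E3 v1=C4 downbeat m6
bar 2: v0=G3 v1=B3 downbeat M3
bar 3: v0=F3 v1=D4 downbeat M6
bar 4: v0=E3 v1=C4 downbeat m6
bar 5: v0=D3 v1=B3 downbeat M6
bar 6: v0=F3 v1=D4 downbeat M6
bar 7: v0=E3 v1=E4 downbeat P8
bar 8: v0=G3 v1=B3 downbeat M3
bar 9: v0=D3 v1=B3 downbeat M6
bar 10: v0=C3 v1=C4 downbeat P8
  -> R4 @ bar 3 tick 2 v(0, 1): F3/B3 TT untreated
  -> R4 @ bar 5 tick 2 v(0, 1): D3/G3 P4 untreated
  -> R1 @ bar 7 tick 0 v(0, 1): F3/F4 P8 -> E3/E4 P8 similar
  -> R4 @ bar 7 tick 2 v(0, 1): E3/F4 m2 untreated
  -> R7 @ bar 8 tick 0 v(1,): F4->B3 leap 6st
  -> R7 @ bar 9 tick 2 v(1,): B3->F3 leap 6st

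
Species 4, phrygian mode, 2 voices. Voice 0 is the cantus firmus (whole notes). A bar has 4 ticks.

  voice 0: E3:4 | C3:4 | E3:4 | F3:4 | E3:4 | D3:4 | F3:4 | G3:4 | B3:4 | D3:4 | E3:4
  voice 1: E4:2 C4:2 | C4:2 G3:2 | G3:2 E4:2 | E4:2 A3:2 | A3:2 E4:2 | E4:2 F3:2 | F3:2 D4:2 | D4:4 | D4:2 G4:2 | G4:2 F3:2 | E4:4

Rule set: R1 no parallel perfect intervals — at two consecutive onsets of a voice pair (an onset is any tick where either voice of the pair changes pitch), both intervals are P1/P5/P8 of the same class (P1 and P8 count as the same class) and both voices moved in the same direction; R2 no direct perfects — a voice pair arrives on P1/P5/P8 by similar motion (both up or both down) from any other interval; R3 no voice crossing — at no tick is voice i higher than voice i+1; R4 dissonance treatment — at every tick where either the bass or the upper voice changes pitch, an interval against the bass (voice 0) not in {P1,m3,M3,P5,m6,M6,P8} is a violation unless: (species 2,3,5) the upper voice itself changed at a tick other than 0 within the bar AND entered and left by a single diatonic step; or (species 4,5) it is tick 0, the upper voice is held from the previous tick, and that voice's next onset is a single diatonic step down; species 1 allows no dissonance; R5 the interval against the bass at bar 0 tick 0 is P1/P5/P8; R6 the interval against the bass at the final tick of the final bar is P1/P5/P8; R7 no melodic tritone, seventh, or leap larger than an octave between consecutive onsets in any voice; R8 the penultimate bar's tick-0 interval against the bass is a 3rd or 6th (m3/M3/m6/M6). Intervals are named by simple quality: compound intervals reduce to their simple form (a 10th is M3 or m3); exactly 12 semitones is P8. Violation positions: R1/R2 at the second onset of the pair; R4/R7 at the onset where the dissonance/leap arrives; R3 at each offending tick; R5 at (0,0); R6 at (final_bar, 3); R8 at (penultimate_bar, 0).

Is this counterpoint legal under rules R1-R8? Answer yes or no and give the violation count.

No (9 violations)

bar 0: v0=E3 v1=E4 (P8)
bar 1: v0=C3 v1=C4 (P8)
bar 2: v0=E3 v1=G3 (m3)
bar 3: v0=F3 v1=E4 (M7)
bar 4: v0=E3 v1=A3 (P4)
bar 5: v0=D3 v1=E4 (M2)
bar 6: v0=F3 v1=F3 (P1)
bar 7: v0=G3 v1=D4 (P5)
bar 8: v0=B3 v1=D4 (m3)
bar 9: v0=D3 v1=G4 (P4)
bar 10: v0=E3 v1=E4 (P8)
  R4 @ bar3.0: F3/E4 M7 untreated
  R4 @ bar4.0: E3/A3 P4 untreated
  R4 @ bar5.0: D3/E4 M2 untreated
  R7 @ bar5.2: E4->F3 leap 11st
  R4 @ bar9.0: D3/G4 P4 untreated
  R8 @ bar9.0: penult P4 not 3rd/6th
  R7 @ bar9.2: G4->F3 leap 14st
  R2 @ bar10.0: D3/F3 m3 -> E3/E4 P8 similar
  R7 @ bar10.0: F3->E4 leap 11st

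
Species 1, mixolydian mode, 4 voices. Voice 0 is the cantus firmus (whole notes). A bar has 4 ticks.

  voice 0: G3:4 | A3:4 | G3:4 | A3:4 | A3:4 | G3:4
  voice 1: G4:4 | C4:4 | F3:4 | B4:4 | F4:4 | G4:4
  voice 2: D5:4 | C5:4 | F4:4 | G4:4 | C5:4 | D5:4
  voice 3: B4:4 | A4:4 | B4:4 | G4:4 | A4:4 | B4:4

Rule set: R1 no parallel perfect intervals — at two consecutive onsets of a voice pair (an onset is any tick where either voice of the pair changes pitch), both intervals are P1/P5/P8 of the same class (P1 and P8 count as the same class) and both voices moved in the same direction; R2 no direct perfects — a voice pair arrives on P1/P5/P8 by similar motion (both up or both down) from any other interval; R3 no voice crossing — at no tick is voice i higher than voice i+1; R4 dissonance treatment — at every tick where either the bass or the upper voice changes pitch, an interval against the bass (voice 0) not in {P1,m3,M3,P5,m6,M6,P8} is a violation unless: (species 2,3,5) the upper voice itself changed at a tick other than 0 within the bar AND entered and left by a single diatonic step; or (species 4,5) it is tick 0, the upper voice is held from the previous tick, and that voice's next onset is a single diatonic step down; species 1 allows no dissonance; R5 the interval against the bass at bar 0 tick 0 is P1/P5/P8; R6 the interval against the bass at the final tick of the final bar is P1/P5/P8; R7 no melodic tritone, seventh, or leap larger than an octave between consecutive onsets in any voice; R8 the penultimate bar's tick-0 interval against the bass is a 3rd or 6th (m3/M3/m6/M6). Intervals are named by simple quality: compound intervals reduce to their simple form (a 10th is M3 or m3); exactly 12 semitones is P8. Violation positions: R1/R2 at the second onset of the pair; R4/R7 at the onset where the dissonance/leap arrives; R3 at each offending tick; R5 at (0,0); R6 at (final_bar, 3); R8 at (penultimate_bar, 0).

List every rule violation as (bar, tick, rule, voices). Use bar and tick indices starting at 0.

bar 0: v0=G3 v1=G4 v2=D5 v3=B4 downbeat M3
bar 1: v0=A3 v1=C4 v2=C5 v3=A4 downbeat P8
bar 2: v0=G3 v1=F3 v2=F4 v3=B4 downbeat M3
bar 3: v0=A3 v1=B4 v2=G4 v3=G4 downbeat m7
bar 4: v0=A3 v1=F4 v2=C5 v3=A4 downbeat P8
bar 5: v0=G3 v1=G4 v2=D5 v3=B4 downbeat M3
  -> R3 @ bar 0 tick 0 v(2, 3): D5 above B4
  -> R5 @ bar 0 tick 0 v(0, 3): opens on M3
  -> R3 @ bar 0 tick 1 v(2, 3): D5 above B4
  -> R3 @ bar 0 tick 2 v(2, 3): D5 above B4
  -> R3 @ bar 0 tick 3 v(2, 3): D5 above B4
  -> R2 @ bar 1 tick 0 v(1, 2): G4/D5 P5 -> C4/C5 P8 similar
  -> R3 @ bar 1 tick 0 v(2, 3): C5 above A4
  -> R3 @ bar 1 tick 1 v(2, 3): C5 above A4
  -> R3 @ bar 1 tick 2 v(2, 3): C5 above A4
  -> R3 @ bar 1 tick 3 v(2, 3): C5 above A4
  -> R1 @ bar 2 tick 0 v(1, 2): C4/C5 P8 -> F3/F4 P8 similar
  -> R3 @ bar 2 tick 0 v(0, 1): G3 above F3
  -> R4 @ bar 2 tick 0 v(0, 1): G3/F3 M2 untreated
  -> R4 @ bar 2 tick 0 v(0, 2): G3/F4 m7 untreated
  -> R3 @ bar 2 tick 1 v(0, 1): G3 above F3
  -> R3 @ bar 2 tick 2 v(0, 1): G3 above F3
  -> R3 @ bar 2 tick 3 v(0, 1): G3 above F3
  -> R3 @ bar 3 tick 0 v(1, 2): B4 above G4
  -> R4 @ bar 3 tick 0 v(0, 1): A3/B4 M2 untreated
  -> R4 @ bar 3 tick 0 v(0, 2): A3/G4 m7 untreated
  -> R4 @ bar 3 tick 0 v(0, 3): A3/G4 m7 untreated
  -> R7 @ bar 3 tick 0 v(1,): F3->B4 leap 18st
  -> R3 @ bar 3 tick 1 v(1, 2): B4 above G4
  -> R3 @ bar 3 tick 2 v(1, 2): B4 above G4
  -> R3 @ bar 3 tick 3 v(1, 2): B4 above G4
  -> R3 @ bar 4 tick 0 v(2, 3): C5 above A4
  -> R7 @ bar 4 tick 0 v(1,): B4->F4 leap 6st
  -> R8 @ bar 4 tick 0 v(0, 3): penult P8 not 3rd/6th
  -> R3 @ bar 4 tick 1 v(2, 3): C5 above A4
  -> R3 @ bar 4 tick 2 v(2, 3): C5 above A4
  -> R3 @ bar 4 tick 3 v(2, 3): C5 above A4
  -> R1 @ bar 5 tick 0 v(1, 2): F4/C5 P5 -> G4/D5 P5 similar
  -> R3 @ bar 5 tick 0 v(2, 3): D5 above B4
  -> R3 @ bar 5 tick 1 v(2, 3): D5 above B4
  -> R3 @ bar 5 tick 2 v(2, 3): D5 above B4
  -> R3 @ bar 5 tick 3 v(2, 3): D5 above B4
  -> R6 @ bar 5 tick 3 v(0, 3): closes on M3

(0, 0, R3, (2, 3))
(0, 0, R5, (0, 3))
(0, 1, R3, (2, 3))
(0, 2, R3, (2, 3))
(0, 3, R3, (2, 3))
(1, 0, R2, (1, 2))
(1, 0, R3, (2, 3))
(1, 1, R3, (2, 3))
(1, 2, R3, (2, 3))
(1, 3, R3, (2, 3))
(2, 0, R1, (1, 2))
(2, 0, R3, (0, 1))
(2, 0, R4, (0, 1))
(2, 0, R4, (0, 2))
(2, 1, R3, (0, 1))
(2, 2, R3, (0, 1))
(2, 3, R3, (0, 1))
(3, 0, R3, (1, 2))
(3, 0, R4, (0, 1))
(3, 0, R4, (0, 2))
(3, 0, R4, (0, 3))
(3, 0, R7, (1,))
(3, 1, R3, (1, 2))
(3, 2, R3, (1, 2))
(3, 3, R3, (1, 2))
(4, 0, R3, (2, 3))
(4, 0, R7, (1,))
(4, 0, R8, (0, 3))
(4, 1, R3, (2, 3))
(4, 2, R3, (2, 3))
(4, 3, R3, (2, 3))
(5, 0, R1, (1, 2))
(5, 0, R3, (2, 3))
(5, 1, R3, (2, 3))
(5, 2, R3, (2, 3))
(5, 3, R3, (2, 3))
(5, 3, R6, (0, 3))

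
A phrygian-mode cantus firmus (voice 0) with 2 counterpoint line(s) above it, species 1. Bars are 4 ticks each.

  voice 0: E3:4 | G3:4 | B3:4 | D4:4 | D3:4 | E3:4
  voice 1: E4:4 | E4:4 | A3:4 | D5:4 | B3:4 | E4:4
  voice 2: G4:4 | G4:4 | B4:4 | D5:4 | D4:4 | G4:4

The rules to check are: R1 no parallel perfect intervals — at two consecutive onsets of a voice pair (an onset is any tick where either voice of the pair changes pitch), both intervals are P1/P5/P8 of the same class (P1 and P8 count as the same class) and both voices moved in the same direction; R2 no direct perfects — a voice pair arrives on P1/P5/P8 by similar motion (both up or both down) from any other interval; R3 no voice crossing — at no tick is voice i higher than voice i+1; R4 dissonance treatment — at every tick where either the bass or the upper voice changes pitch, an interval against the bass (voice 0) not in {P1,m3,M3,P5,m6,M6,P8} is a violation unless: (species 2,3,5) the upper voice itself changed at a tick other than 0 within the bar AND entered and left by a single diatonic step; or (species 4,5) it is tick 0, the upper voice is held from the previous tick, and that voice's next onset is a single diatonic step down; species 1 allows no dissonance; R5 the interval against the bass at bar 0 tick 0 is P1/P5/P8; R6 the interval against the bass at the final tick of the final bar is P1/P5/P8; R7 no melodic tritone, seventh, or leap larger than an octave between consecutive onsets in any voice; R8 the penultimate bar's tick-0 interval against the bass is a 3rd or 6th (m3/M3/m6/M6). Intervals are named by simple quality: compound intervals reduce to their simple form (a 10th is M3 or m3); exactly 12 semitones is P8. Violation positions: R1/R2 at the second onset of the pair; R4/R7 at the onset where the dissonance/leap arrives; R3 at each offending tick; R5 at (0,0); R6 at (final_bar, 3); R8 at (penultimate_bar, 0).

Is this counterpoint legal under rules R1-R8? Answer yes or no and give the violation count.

No (16 violations)

bar 0: v0=E3 v1=E4 v2=G4 (m3)
bar 1: v0=G3 v1=E4 v2=G4 (P8)
bar 2: v0=B3 v1=A3 v2=B4 (P8)
bar 3: v0=D4 v1=D5 v2=D5 (P8)
bar 4: v0=D3 v1=B3 v2=D4 (P8)
bar 5: v0=E3 v1=E4 v2=G4 (m3)
  R5 @ bar0.0: opens on m3
  R1 @ bar2.0: G3/G4 P8 -> B3/B4 P8 similar
  R3 @ bar2.0: B3 above A3
  R4 @ bar2.0: B3/A3 M2 untreated
  R3 @ bar2.1: B3 above A3
  R3 @ bar2.2: B3 above A3
  R3 @ bar2.3: B3 above A3
  R1 @ bar3.0: B3/B4 P8 -> D4/D5 P8 similar
  R2 @ bar3.0: B3/A3 M2 -> D4/D5 P8 similar
  R2 @ bar3.0: A3/B4 M2 -> D5/D5 P1 similar
  R7 @ bar3.0: A3->D5 leap 17st
  R1 @ bar4.0: D4/D5 P8 -> D3/D4 P8 similar
  R7 @ bar4.0: D5->B3 leap 15st
  R8 @ bar4.0: penult P8 not 3rd/6th
  R2 @ bar5.0: D3/B3 M6 -> E3/E4 P8 similar
  R6 @ bar5.3: closes on m3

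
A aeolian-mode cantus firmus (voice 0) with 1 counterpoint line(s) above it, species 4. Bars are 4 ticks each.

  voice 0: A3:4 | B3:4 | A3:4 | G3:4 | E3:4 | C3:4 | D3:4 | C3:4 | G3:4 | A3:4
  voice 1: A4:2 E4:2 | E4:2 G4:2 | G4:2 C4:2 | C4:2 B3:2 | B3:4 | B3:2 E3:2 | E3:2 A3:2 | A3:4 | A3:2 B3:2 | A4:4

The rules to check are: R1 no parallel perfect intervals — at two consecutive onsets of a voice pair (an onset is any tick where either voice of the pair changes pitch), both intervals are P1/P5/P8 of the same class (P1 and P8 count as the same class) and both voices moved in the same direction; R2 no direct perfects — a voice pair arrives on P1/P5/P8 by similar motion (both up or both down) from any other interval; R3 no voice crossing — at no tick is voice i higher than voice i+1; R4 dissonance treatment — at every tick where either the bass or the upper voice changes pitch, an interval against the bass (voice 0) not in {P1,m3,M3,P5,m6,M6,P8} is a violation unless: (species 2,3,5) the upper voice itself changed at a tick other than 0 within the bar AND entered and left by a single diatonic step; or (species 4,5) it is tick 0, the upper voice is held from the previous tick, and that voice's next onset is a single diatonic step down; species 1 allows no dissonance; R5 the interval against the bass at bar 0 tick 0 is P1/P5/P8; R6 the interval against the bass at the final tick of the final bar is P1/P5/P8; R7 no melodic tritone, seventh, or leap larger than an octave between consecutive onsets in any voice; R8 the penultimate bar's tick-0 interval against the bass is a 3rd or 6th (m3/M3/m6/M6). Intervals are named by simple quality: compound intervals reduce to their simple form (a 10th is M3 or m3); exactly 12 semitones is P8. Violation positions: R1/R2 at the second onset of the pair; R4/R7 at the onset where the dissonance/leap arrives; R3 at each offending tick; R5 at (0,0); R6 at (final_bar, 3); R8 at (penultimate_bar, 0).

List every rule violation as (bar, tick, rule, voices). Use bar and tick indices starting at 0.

bar 0: v0=A3 v1=A4 downbeat P8
bar 1: v0=B3 v1=E4 downbeat P4
bar 2: v0=A3 v1=G4 downbeat m7
bar 3: v0=G3 v1=C4 downbeat P4
bar 4: v0=E3 v1=B3 downbeat P5
bar 5: v0=C3 v1=B3 downbeat M7
bar 6: v0=D3 v1=E3 downbeat M2
bar 7: v0=C3 v1=A3 downbeat M6
bar 8: v0=G3 v1=A3 downbeat M2
bar 9: v0=A3 v1=A4 downbeat P8
  -> R4 @ bar 1 tick 0 v(0, 1): B3/E4 P4 untreated
  -> R4 @ bar 2 tick 0 v(0, 1): A3/G4 m7 untreated
  -> R4 @ bar 5 tick 0 v(0, 1): C3/B3 M7 untreated
  -> R4 @ bar 6 tick 0 v(0, 1): D3/E3 M2 untreated
  -> R4 @ bar 8 tick 0 v(0, 1): G3/A3 M2 untreated
  -> R8 @ bar 8 tick 0 v(0, 1): penult M2 not 3rd/6th
  -> R2 @ bar 9 tick 0 v(0, 1): G3/B3 M3 -> A3/A4 P8 similar
  -> R7 @ bar 9 tick 0 v(1,): B3->A4 leap 10st

(1, 0, R4, (0, 1))
(2, 0, R4, (0, 1))
(5, 0, R4, (0, 1))
(6, 0, R4, (0, 1))
(8, 0, R4, (0, 1))
(8, 0, R8, (0, 1))
(9, 0, R2, (0, 1))
(9, 0, R7, (1,))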